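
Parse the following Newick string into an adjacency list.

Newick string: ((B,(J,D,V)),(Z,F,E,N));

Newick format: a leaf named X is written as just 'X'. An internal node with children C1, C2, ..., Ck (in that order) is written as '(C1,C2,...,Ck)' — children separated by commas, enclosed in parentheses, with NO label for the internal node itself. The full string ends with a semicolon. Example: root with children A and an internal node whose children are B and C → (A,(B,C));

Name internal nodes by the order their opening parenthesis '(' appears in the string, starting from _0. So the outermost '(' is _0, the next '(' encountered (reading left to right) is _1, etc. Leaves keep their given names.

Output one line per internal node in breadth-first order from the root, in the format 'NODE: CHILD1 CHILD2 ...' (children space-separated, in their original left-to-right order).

Answer: _0: _1 _3
_1: B _2
_3: Z F E N
_2: J D V

Derivation:
Input: ((B,(J,D,V)),(Z,F,E,N));
Scanning left-to-right, naming '(' by encounter order:
  pos 0: '(' -> open internal node _0 (depth 1)
  pos 1: '(' -> open internal node _1 (depth 2)
  pos 4: '(' -> open internal node _2 (depth 3)
  pos 10: ')' -> close internal node _2 (now at depth 2)
  pos 11: ')' -> close internal node _1 (now at depth 1)
  pos 13: '(' -> open internal node _3 (depth 2)
  pos 21: ')' -> close internal node _3 (now at depth 1)
  pos 22: ')' -> close internal node _0 (now at depth 0)
Total internal nodes: 4
BFS adjacency from root:
  _0: _1 _3
  _1: B _2
  _3: Z F E N
  _2: J D V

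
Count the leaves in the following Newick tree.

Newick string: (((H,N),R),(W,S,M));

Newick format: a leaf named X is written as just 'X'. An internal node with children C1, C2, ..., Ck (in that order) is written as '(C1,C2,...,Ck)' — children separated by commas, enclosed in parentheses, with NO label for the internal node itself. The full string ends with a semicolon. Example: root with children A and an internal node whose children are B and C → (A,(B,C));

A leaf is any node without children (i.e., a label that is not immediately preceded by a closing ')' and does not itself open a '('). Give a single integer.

Answer: 6

Derivation:
Newick: (((H,N),R),(W,S,M));
Scan left-to-right; a leaf is any maximal label run not followed by '(':
  pos 3: leaf 'H' → count = 1
  pos 5: leaf 'N' → count = 2
  pos 8: leaf 'R' → count = 3
  pos 12: leaf 'W' → count = 4
  pos 14: leaf 'S' → count = 5
  pos 16: leaf 'M' → count = 6
Total leaves: 6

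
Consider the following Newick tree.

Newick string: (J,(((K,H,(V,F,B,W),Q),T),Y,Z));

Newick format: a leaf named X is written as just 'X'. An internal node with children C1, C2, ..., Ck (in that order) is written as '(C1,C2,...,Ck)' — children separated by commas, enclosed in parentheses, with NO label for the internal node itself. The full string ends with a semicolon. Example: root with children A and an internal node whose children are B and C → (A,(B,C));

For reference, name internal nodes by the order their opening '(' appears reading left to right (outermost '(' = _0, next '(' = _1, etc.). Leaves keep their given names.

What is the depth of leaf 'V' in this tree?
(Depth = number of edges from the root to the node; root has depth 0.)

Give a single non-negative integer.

Answer: 5

Derivation:
Newick: (J,(((K,H,(V,F,B,W),Q),T),Y,Z));
Naming internals by '(' encounter order: outermost '(' = _0, next = _1, ...
Query node: V
Path from root: _0 -> _1 -> _2 -> _3 -> _4 -> V
Depth of V: 5 (number of edges from root)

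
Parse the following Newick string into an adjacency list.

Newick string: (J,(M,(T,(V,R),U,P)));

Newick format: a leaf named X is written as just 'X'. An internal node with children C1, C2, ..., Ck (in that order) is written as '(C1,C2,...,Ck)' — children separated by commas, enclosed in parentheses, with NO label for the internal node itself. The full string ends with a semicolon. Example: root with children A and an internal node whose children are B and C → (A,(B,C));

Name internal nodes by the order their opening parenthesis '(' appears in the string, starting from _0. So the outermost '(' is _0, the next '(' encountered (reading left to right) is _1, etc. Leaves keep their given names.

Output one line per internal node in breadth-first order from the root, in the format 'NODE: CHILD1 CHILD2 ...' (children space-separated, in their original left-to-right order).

Answer: _0: J _1
_1: M _2
_2: T _3 U P
_3: V R

Derivation:
Input: (J,(M,(T,(V,R),U,P)));
Scanning left-to-right, naming '(' by encounter order:
  pos 0: '(' -> open internal node _0 (depth 1)
  pos 3: '(' -> open internal node _1 (depth 2)
  pos 6: '(' -> open internal node _2 (depth 3)
  pos 9: '(' -> open internal node _3 (depth 4)
  pos 13: ')' -> close internal node _3 (now at depth 3)
  pos 18: ')' -> close internal node _2 (now at depth 2)
  pos 19: ')' -> close internal node _1 (now at depth 1)
  pos 20: ')' -> close internal node _0 (now at depth 0)
Total internal nodes: 4
BFS adjacency from root:
  _0: J _1
  _1: M _2
  _2: T _3 U P
  _3: V R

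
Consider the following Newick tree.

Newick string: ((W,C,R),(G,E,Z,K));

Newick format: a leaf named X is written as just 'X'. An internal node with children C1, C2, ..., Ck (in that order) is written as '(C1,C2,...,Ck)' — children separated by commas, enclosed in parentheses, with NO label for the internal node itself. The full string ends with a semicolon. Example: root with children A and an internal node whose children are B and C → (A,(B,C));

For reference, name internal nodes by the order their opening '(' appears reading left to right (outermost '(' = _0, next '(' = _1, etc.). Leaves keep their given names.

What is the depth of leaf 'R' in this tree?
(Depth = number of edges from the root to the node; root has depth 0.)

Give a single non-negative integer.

Answer: 2

Derivation:
Newick: ((W,C,R),(G,E,Z,K));
Naming internals by '(' encounter order: outermost '(' = _0, next = _1, ...
Query node: R
Path from root: _0 -> _1 -> R
Depth of R: 2 (number of edges from root)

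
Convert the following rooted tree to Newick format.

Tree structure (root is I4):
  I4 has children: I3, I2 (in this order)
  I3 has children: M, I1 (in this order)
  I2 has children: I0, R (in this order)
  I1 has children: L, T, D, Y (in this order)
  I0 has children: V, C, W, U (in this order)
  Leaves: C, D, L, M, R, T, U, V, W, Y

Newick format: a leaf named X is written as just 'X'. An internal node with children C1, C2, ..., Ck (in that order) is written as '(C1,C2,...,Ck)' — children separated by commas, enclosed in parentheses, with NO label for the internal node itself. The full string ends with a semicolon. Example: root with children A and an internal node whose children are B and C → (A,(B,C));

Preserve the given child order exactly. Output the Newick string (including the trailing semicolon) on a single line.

internal I4 with children ['I3', 'I2']
  internal I3 with children ['M', 'I1']
    leaf 'M' → 'M'
    internal I1 with children ['L', 'T', 'D', 'Y']
      leaf 'L' → 'L'
      leaf 'T' → 'T'
      leaf 'D' → 'D'
      leaf 'Y' → 'Y'
    → '(L,T,D,Y)'
  → '(M,(L,T,D,Y))'
  internal I2 with children ['I0', 'R']
    internal I0 with children ['V', 'C', 'W', 'U']
      leaf 'V' → 'V'
      leaf 'C' → 'C'
      leaf 'W' → 'W'
      leaf 'U' → 'U'
    → '(V,C,W,U)'
    leaf 'R' → 'R'
  → '((V,C,W,U),R)'
→ '((M,(L,T,D,Y)),((V,C,W,U),R))'
Final: ((M,(L,T,D,Y)),((V,C,W,U),R));

Answer: ((M,(L,T,D,Y)),((V,C,W,U),R));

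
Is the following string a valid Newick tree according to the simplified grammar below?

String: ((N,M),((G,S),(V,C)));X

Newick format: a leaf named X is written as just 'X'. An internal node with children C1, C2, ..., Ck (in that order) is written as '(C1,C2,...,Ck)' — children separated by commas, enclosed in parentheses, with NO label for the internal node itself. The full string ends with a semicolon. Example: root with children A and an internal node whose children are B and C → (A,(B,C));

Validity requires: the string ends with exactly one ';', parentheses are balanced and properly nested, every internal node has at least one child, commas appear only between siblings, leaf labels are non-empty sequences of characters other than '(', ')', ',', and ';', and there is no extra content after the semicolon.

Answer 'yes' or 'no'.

Input: ((N,M),((G,S),(V,C)));X
Paren balance: 5 '(' vs 5 ')' OK
Ends with single ';': False
Full parse: FAILS (must end with ;)
Valid: False

Answer: no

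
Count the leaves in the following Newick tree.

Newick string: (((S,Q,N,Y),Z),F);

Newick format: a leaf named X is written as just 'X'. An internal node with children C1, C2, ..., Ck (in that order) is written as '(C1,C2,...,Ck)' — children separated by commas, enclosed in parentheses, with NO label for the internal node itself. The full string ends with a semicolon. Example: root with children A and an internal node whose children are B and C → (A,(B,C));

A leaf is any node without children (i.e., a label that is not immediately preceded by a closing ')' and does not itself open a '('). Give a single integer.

Newick: (((S,Q,N,Y),Z),F);
Scan left-to-right; a leaf is any maximal label run not followed by '(':
  pos 3: leaf 'S' → count = 1
  pos 5: leaf 'Q' → count = 2
  pos 7: leaf 'N' → count = 3
  pos 9: leaf 'Y' → count = 4
  pos 12: leaf 'Z' → count = 5
  pos 15: leaf 'F' → count = 6
Total leaves: 6

Answer: 6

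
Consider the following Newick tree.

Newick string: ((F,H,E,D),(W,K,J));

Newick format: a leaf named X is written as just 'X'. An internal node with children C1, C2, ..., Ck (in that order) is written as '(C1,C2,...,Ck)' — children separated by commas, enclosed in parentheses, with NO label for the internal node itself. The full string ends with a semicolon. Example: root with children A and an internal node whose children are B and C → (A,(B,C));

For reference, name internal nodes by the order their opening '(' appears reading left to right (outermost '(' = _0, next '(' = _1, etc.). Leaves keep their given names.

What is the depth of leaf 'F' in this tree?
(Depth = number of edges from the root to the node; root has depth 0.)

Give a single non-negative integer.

Answer: 2

Derivation:
Newick: ((F,H,E,D),(W,K,J));
Naming internals by '(' encounter order: outermost '(' = _0, next = _1, ...
Query node: F
Path from root: _0 -> _1 -> F
Depth of F: 2 (number of edges from root)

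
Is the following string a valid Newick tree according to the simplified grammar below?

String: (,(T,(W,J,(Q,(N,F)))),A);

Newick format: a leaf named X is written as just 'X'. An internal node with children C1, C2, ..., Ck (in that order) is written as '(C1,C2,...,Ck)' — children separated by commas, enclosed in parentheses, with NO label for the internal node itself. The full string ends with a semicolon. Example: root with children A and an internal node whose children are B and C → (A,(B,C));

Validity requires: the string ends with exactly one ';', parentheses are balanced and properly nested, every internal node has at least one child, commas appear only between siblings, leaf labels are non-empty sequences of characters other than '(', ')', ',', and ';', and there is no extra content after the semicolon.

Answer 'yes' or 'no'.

Answer: no

Derivation:
Input: (,(T,(W,J,(Q,(N,F)))),A);
Paren balance: 5 '(' vs 5 ')' OK
Ends with single ';': True
Full parse: FAILS (empty leaf label at pos 1)
Valid: False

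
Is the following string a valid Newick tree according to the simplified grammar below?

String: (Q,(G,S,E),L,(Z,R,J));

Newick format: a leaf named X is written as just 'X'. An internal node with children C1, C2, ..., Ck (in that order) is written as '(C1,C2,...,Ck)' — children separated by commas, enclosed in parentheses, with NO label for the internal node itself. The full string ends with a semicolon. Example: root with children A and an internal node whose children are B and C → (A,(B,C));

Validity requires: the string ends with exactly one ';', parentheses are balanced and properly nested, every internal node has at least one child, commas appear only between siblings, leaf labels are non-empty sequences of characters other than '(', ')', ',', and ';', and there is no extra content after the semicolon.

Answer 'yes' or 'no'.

Answer: yes

Derivation:
Input: (Q,(G,S,E),L,(Z,R,J));
Paren balance: 3 '(' vs 3 ')' OK
Ends with single ';': True
Full parse: OK
Valid: True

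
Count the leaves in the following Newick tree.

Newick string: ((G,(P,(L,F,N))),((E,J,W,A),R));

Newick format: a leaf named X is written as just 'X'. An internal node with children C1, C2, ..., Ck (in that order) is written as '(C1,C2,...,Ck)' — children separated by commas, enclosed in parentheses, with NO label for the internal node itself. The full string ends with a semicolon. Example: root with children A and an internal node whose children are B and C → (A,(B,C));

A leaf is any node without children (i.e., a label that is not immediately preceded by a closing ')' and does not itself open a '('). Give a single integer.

Newick: ((G,(P,(L,F,N))),((E,J,W,A),R));
Scan left-to-right; a leaf is any maximal label run not followed by '(':
  pos 2: leaf 'G' → count = 1
  pos 5: leaf 'P' → count = 2
  pos 8: leaf 'L' → count = 3
  pos 10: leaf 'F' → count = 4
  pos 12: leaf 'N' → count = 5
  pos 19: leaf 'E' → count = 6
  pos 21: leaf 'J' → count = 7
  pos 23: leaf 'W' → count = 8
  pos 25: leaf 'A' → count = 9
  pos 28: leaf 'R' → count = 10
Total leaves: 10

Answer: 10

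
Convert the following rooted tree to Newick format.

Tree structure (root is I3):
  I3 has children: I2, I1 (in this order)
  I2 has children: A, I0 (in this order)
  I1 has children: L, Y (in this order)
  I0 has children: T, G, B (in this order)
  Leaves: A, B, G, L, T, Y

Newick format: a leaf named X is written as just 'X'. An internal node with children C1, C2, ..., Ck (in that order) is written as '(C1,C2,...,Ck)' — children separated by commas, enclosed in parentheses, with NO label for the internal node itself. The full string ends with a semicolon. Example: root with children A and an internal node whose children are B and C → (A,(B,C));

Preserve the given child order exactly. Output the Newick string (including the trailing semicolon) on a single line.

internal I3 with children ['I2', 'I1']
  internal I2 with children ['A', 'I0']
    leaf 'A' → 'A'
    internal I0 with children ['T', 'G', 'B']
      leaf 'T' → 'T'
      leaf 'G' → 'G'
      leaf 'B' → 'B'
    → '(T,G,B)'
  → '(A,(T,G,B))'
  internal I1 with children ['L', 'Y']
    leaf 'L' → 'L'
    leaf 'Y' → 'Y'
  → '(L,Y)'
→ '((A,(T,G,B)),(L,Y))'
Final: ((A,(T,G,B)),(L,Y));

Answer: ((A,(T,G,B)),(L,Y));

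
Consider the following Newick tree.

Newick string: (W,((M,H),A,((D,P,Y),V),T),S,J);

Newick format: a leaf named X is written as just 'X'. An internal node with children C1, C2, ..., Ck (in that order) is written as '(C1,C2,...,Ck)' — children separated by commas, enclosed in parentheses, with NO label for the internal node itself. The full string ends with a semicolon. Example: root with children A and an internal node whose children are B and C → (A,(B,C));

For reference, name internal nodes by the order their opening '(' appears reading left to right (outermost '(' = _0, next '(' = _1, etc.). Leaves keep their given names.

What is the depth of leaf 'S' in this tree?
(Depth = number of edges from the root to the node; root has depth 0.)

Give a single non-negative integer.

Answer: 1

Derivation:
Newick: (W,((M,H),A,((D,P,Y),V),T),S,J);
Naming internals by '(' encounter order: outermost '(' = _0, next = _1, ...
Query node: S
Path from root: _0 -> S
Depth of S: 1 (number of edges from root)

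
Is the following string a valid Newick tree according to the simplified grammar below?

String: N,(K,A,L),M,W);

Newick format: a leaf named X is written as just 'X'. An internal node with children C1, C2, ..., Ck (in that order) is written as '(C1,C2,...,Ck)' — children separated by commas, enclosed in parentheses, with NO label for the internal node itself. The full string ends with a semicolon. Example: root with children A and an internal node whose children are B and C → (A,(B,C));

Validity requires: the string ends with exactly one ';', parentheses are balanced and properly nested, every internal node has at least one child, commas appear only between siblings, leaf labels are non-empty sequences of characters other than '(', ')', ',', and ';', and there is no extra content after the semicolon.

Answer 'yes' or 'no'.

Input: N,(K,A,L),M,W);
Paren balance: 1 '(' vs 2 ')' MISMATCH
Ends with single ';': True
Full parse: FAILS (extra content after tree at pos 1)
Valid: False

Answer: no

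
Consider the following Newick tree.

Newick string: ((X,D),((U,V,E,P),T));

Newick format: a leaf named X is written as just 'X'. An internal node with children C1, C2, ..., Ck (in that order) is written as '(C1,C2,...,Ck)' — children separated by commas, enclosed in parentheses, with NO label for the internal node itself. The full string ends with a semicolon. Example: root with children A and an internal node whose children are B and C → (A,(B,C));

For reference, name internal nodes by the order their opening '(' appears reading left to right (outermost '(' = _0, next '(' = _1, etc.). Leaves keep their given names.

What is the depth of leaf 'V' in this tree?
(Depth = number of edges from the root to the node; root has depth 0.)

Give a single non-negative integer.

Answer: 3

Derivation:
Newick: ((X,D),((U,V,E,P),T));
Naming internals by '(' encounter order: outermost '(' = _0, next = _1, ...
Query node: V
Path from root: _0 -> _2 -> _3 -> V
Depth of V: 3 (number of edges from root)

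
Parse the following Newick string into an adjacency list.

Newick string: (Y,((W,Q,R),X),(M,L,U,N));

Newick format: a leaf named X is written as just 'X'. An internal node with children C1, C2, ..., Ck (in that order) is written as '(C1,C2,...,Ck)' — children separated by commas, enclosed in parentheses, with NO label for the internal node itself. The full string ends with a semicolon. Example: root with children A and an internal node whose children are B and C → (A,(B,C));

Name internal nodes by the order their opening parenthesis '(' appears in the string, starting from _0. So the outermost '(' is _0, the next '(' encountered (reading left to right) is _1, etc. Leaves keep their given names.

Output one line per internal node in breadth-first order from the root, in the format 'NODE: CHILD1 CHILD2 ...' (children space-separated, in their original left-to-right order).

Input: (Y,((W,Q,R),X),(M,L,U,N));
Scanning left-to-right, naming '(' by encounter order:
  pos 0: '(' -> open internal node _0 (depth 1)
  pos 3: '(' -> open internal node _1 (depth 2)
  pos 4: '(' -> open internal node _2 (depth 3)
  pos 10: ')' -> close internal node _2 (now at depth 2)
  pos 13: ')' -> close internal node _1 (now at depth 1)
  pos 15: '(' -> open internal node _3 (depth 2)
  pos 23: ')' -> close internal node _3 (now at depth 1)
  pos 24: ')' -> close internal node _0 (now at depth 0)
Total internal nodes: 4
BFS adjacency from root:
  _0: Y _1 _3
  _1: _2 X
  _3: M L U N
  _2: W Q R

Answer: _0: Y _1 _3
_1: _2 X
_3: M L U N
_2: W Q R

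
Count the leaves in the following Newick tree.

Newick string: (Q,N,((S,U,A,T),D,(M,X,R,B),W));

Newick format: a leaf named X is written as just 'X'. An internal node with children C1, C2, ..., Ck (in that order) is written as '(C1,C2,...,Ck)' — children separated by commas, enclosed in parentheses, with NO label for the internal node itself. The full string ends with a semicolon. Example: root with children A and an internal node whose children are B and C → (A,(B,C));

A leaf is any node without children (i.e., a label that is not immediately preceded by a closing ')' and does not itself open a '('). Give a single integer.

Newick: (Q,N,((S,U,A,T),D,(M,X,R,B),W));
Scan left-to-right; a leaf is any maximal label run not followed by '(':
  pos 1: leaf 'Q' → count = 1
  pos 3: leaf 'N' → count = 2
  pos 7: leaf 'S' → count = 3
  pos 9: leaf 'U' → count = 4
  pos 11: leaf 'A' → count = 5
  pos 13: leaf 'T' → count = 6
  pos 16: leaf 'D' → count = 7
  pos 19: leaf 'M' → count = 8
  pos 21: leaf 'X' → count = 9
  pos 23: leaf 'R' → count = 10
  pos 25: leaf 'B' → count = 11
  pos 28: leaf 'W' → count = 12
Total leaves: 12

Answer: 12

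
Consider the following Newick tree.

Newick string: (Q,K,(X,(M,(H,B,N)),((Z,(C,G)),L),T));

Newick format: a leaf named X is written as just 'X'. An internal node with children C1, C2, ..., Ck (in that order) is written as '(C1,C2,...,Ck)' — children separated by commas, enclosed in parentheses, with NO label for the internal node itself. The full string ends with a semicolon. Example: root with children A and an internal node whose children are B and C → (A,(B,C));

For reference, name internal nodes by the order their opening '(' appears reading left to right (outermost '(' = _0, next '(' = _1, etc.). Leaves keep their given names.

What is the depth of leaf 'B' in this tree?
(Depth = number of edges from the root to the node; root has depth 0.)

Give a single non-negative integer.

Newick: (Q,K,(X,(M,(H,B,N)),((Z,(C,G)),L),T));
Naming internals by '(' encounter order: outermost '(' = _0, next = _1, ...
Query node: B
Path from root: _0 -> _1 -> _2 -> _3 -> B
Depth of B: 4 (number of edges from root)

Answer: 4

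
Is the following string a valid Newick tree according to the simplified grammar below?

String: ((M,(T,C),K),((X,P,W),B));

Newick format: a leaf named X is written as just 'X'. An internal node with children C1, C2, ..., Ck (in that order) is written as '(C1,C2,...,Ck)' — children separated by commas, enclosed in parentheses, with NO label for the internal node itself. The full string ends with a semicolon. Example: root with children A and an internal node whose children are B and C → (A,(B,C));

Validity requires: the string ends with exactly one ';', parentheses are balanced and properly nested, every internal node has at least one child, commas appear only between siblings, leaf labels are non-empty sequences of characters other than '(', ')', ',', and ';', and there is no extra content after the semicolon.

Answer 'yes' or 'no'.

Answer: yes

Derivation:
Input: ((M,(T,C),K),((X,P,W),B));
Paren balance: 5 '(' vs 5 ')' OK
Ends with single ';': True
Full parse: OK
Valid: True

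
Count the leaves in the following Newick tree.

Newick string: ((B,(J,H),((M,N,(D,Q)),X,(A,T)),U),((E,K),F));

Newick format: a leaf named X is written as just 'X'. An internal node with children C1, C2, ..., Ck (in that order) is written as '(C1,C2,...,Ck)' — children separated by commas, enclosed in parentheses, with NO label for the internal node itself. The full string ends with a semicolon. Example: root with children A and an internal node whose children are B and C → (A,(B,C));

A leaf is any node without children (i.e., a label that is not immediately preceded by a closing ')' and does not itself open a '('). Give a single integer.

Answer: 14

Derivation:
Newick: ((B,(J,H),((M,N,(D,Q)),X,(A,T)),U),((E,K),F));
Scan left-to-right; a leaf is any maximal label run not followed by '(':
  pos 2: leaf 'B' → count = 1
  pos 5: leaf 'J' → count = 2
  pos 7: leaf 'H' → count = 3
  pos 12: leaf 'M' → count = 4
  pos 14: leaf 'N' → count = 5
  pos 17: leaf 'D' → count = 6
  pos 19: leaf 'Q' → count = 7
  pos 23: leaf 'X' → count = 8
  pos 26: leaf 'A' → count = 9
  pos 28: leaf 'T' → count = 10
  pos 32: leaf 'U' → count = 11
  pos 37: leaf 'E' → count = 12
  pos 39: leaf 'K' → count = 13
  pos 42: leaf 'F' → count = 14
Total leaves: 14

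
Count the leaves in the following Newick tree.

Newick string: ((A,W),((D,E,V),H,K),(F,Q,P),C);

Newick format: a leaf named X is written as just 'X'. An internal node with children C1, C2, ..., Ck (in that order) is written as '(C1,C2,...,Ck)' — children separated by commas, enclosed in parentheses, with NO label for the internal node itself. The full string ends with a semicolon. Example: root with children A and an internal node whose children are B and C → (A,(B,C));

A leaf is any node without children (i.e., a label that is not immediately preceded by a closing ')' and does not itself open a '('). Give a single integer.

Newick: ((A,W),((D,E,V),H,K),(F,Q,P),C);
Scan left-to-right; a leaf is any maximal label run not followed by '(':
  pos 2: leaf 'A' → count = 1
  pos 4: leaf 'W' → count = 2
  pos 9: leaf 'D' → count = 3
  pos 11: leaf 'E' → count = 4
  pos 13: leaf 'V' → count = 5
  pos 16: leaf 'H' → count = 6
  pos 18: leaf 'K' → count = 7
  pos 22: leaf 'F' → count = 8
  pos 24: leaf 'Q' → count = 9
  pos 26: leaf 'P' → count = 10
  pos 29: leaf 'C' → count = 11
Total leaves: 11

Answer: 11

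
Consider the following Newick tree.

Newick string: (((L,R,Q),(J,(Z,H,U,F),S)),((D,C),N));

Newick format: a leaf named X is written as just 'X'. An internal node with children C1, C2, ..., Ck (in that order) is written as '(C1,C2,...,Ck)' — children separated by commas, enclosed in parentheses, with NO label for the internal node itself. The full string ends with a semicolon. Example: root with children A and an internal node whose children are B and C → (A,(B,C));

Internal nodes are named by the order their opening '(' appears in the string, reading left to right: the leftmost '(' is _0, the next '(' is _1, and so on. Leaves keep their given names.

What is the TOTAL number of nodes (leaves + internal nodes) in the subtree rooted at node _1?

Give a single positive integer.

Answer: 13

Derivation:
Newick: (((L,R,Q),(J,(Z,H,U,F),S)),((D,C),N));
Locate _1: it is the '(' at position 1 (the 2nd '(' reading left to right).
Query: subtree rooted at _1
_1: subtree_size = 1 + 12
  _2: subtree_size = 1 + 3
    L: subtree_size = 1 + 0
    R: subtree_size = 1 + 0
    Q: subtree_size = 1 + 0
  _3: subtree_size = 1 + 7
    J: subtree_size = 1 + 0
    _4: subtree_size = 1 + 4
      Z: subtree_size = 1 + 0
      H: subtree_size = 1 + 0
      U: subtree_size = 1 + 0
      F: subtree_size = 1 + 0
    S: subtree_size = 1 + 0
Total subtree size of _1: 13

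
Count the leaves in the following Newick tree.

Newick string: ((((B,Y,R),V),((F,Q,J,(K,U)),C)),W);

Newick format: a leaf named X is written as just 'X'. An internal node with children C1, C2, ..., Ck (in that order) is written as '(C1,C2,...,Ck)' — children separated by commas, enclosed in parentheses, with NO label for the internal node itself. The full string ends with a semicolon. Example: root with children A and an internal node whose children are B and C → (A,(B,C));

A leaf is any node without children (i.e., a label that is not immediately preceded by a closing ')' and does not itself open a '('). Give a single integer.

Newick: ((((B,Y,R),V),((F,Q,J,(K,U)),C)),W);
Scan left-to-right; a leaf is any maximal label run not followed by '(':
  pos 4: leaf 'B' → count = 1
  pos 6: leaf 'Y' → count = 2
  pos 8: leaf 'R' → count = 3
  pos 11: leaf 'V' → count = 4
  pos 16: leaf 'F' → count = 5
  pos 18: leaf 'Q' → count = 6
  pos 20: leaf 'J' → count = 7
  pos 23: leaf 'K' → count = 8
  pos 25: leaf 'U' → count = 9
  pos 29: leaf 'C' → count = 10
  pos 33: leaf 'W' → count = 11
Total leaves: 11

Answer: 11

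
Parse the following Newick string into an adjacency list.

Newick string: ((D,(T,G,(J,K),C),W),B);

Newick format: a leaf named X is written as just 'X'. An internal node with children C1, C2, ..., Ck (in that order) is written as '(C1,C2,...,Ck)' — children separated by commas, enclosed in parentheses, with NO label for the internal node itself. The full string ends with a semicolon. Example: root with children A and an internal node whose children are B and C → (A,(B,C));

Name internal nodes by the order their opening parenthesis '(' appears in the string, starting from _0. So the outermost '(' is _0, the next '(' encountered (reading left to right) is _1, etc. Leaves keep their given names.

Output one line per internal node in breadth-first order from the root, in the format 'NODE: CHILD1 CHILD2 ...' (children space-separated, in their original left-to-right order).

Answer: _0: _1 B
_1: D _2 W
_2: T G _3 C
_3: J K

Derivation:
Input: ((D,(T,G,(J,K),C),W),B);
Scanning left-to-right, naming '(' by encounter order:
  pos 0: '(' -> open internal node _0 (depth 1)
  pos 1: '(' -> open internal node _1 (depth 2)
  pos 4: '(' -> open internal node _2 (depth 3)
  pos 9: '(' -> open internal node _3 (depth 4)
  pos 13: ')' -> close internal node _3 (now at depth 3)
  pos 16: ')' -> close internal node _2 (now at depth 2)
  pos 19: ')' -> close internal node _1 (now at depth 1)
  pos 22: ')' -> close internal node _0 (now at depth 0)
Total internal nodes: 4
BFS adjacency from root:
  _0: _1 B
  _1: D _2 W
  _2: T G _3 C
  _3: J K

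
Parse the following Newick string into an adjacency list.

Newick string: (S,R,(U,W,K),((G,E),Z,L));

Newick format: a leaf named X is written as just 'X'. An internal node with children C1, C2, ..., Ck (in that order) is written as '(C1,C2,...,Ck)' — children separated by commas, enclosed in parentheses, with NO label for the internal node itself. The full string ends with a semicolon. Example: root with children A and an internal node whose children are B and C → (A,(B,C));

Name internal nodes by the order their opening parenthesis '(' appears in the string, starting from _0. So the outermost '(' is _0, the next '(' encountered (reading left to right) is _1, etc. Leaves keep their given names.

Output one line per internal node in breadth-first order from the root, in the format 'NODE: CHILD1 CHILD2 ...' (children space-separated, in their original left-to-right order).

Answer: _0: S R _1 _2
_1: U W K
_2: _3 Z L
_3: G E

Derivation:
Input: (S,R,(U,W,K),((G,E),Z,L));
Scanning left-to-right, naming '(' by encounter order:
  pos 0: '(' -> open internal node _0 (depth 1)
  pos 5: '(' -> open internal node _1 (depth 2)
  pos 11: ')' -> close internal node _1 (now at depth 1)
  pos 13: '(' -> open internal node _2 (depth 2)
  pos 14: '(' -> open internal node _3 (depth 3)
  pos 18: ')' -> close internal node _3 (now at depth 2)
  pos 23: ')' -> close internal node _2 (now at depth 1)
  pos 24: ')' -> close internal node _0 (now at depth 0)
Total internal nodes: 4
BFS adjacency from root:
  _0: S R _1 _2
  _1: U W K
  _2: _3 Z L
  _3: G E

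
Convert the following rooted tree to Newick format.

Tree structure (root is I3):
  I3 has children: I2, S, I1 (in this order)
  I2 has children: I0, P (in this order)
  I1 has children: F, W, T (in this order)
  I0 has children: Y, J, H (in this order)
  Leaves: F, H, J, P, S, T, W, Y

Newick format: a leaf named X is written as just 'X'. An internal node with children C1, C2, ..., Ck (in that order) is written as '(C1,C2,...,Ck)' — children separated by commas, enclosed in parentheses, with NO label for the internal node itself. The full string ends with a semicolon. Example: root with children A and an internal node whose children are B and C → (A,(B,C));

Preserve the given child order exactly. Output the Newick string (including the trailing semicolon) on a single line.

internal I3 with children ['I2', 'S', 'I1']
  internal I2 with children ['I0', 'P']
    internal I0 with children ['Y', 'J', 'H']
      leaf 'Y' → 'Y'
      leaf 'J' → 'J'
      leaf 'H' → 'H'
    → '(Y,J,H)'
    leaf 'P' → 'P'
  → '((Y,J,H),P)'
  leaf 'S' → 'S'
  internal I1 with children ['F', 'W', 'T']
    leaf 'F' → 'F'
    leaf 'W' → 'W'
    leaf 'T' → 'T'
  → '(F,W,T)'
→ '(((Y,J,H),P),S,(F,W,T))'
Final: (((Y,J,H),P),S,(F,W,T));

Answer: (((Y,J,H),P),S,(F,W,T));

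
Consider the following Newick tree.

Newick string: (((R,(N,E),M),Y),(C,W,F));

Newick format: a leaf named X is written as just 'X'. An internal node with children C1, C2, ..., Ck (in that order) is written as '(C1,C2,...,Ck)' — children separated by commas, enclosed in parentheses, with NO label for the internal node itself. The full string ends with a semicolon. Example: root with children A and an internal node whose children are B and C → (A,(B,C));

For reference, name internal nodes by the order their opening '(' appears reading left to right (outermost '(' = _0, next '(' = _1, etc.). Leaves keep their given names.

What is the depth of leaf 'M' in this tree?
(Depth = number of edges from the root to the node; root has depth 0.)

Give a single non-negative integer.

Answer: 3

Derivation:
Newick: (((R,(N,E),M),Y),(C,W,F));
Naming internals by '(' encounter order: outermost '(' = _0, next = _1, ...
Query node: M
Path from root: _0 -> _1 -> _2 -> M
Depth of M: 3 (number of edges from root)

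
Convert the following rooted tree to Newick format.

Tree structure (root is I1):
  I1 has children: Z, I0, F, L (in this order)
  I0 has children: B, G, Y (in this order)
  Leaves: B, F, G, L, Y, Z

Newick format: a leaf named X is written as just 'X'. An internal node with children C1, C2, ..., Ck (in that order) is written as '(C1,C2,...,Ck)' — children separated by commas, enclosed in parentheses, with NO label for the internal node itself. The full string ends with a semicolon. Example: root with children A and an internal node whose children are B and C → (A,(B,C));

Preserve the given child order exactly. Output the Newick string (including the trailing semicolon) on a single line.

Answer: (Z,(B,G,Y),F,L);

Derivation:
internal I1 with children ['Z', 'I0', 'F', 'L']
  leaf 'Z' → 'Z'
  internal I0 with children ['B', 'G', 'Y']
    leaf 'B' → 'B'
    leaf 'G' → 'G'
    leaf 'Y' → 'Y'
  → '(B,G,Y)'
  leaf 'F' → 'F'
  leaf 'L' → 'L'
→ '(Z,(B,G,Y),F,L)'
Final: (Z,(B,G,Y),F,L);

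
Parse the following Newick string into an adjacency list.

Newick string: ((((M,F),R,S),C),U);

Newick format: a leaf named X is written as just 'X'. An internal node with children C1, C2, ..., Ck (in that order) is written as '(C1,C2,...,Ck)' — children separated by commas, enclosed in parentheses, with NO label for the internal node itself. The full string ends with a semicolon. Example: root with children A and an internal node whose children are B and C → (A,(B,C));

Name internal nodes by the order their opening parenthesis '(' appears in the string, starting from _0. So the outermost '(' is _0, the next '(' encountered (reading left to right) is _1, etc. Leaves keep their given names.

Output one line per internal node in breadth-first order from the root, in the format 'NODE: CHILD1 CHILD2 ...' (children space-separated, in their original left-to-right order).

Answer: _0: _1 U
_1: _2 C
_2: _3 R S
_3: M F

Derivation:
Input: ((((M,F),R,S),C),U);
Scanning left-to-right, naming '(' by encounter order:
  pos 0: '(' -> open internal node _0 (depth 1)
  pos 1: '(' -> open internal node _1 (depth 2)
  pos 2: '(' -> open internal node _2 (depth 3)
  pos 3: '(' -> open internal node _3 (depth 4)
  pos 7: ')' -> close internal node _3 (now at depth 3)
  pos 12: ')' -> close internal node _2 (now at depth 2)
  pos 15: ')' -> close internal node _1 (now at depth 1)
  pos 18: ')' -> close internal node _0 (now at depth 0)
Total internal nodes: 4
BFS adjacency from root:
  _0: _1 U
  _1: _2 C
  _2: _3 R S
  _3: M F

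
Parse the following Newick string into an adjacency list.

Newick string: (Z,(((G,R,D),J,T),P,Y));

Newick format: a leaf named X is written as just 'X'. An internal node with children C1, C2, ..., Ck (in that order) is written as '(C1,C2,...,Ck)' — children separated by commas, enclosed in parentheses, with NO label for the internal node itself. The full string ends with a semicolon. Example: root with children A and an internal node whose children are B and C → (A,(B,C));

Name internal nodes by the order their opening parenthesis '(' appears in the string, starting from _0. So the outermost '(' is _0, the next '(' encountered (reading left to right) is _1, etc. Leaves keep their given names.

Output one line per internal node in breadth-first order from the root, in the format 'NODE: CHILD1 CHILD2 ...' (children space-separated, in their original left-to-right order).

Input: (Z,(((G,R,D),J,T),P,Y));
Scanning left-to-right, naming '(' by encounter order:
  pos 0: '(' -> open internal node _0 (depth 1)
  pos 3: '(' -> open internal node _1 (depth 2)
  pos 4: '(' -> open internal node _2 (depth 3)
  pos 5: '(' -> open internal node _3 (depth 4)
  pos 11: ')' -> close internal node _3 (now at depth 3)
  pos 16: ')' -> close internal node _2 (now at depth 2)
  pos 21: ')' -> close internal node _1 (now at depth 1)
  pos 22: ')' -> close internal node _0 (now at depth 0)
Total internal nodes: 4
BFS adjacency from root:
  _0: Z _1
  _1: _2 P Y
  _2: _3 J T
  _3: G R D

Answer: _0: Z _1
_1: _2 P Y
_2: _3 J T
_3: G R D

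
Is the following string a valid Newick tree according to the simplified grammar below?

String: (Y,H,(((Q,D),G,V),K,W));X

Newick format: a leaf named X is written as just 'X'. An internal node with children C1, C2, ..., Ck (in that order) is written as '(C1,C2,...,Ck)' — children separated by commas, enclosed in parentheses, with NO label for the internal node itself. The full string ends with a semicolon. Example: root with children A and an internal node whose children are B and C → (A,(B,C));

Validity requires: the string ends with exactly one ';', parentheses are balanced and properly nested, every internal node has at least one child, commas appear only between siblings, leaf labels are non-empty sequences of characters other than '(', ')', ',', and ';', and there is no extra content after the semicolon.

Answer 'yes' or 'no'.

Input: (Y,H,(((Q,D),G,V),K,W));X
Paren balance: 4 '(' vs 4 ')' OK
Ends with single ';': False
Full parse: FAILS (must end with ;)
Valid: False

Answer: no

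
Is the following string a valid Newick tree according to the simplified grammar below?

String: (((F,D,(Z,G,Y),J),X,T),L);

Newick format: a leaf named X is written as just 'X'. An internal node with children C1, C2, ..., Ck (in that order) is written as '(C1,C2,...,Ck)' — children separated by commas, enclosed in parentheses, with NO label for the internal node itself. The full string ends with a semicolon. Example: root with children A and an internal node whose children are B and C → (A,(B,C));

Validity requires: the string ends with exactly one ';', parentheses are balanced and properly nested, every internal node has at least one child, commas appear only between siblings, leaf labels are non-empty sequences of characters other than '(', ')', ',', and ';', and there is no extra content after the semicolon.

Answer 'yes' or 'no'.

Input: (((F,D,(Z,G,Y),J),X,T),L);
Paren balance: 4 '(' vs 4 ')' OK
Ends with single ';': True
Full parse: OK
Valid: True

Answer: yes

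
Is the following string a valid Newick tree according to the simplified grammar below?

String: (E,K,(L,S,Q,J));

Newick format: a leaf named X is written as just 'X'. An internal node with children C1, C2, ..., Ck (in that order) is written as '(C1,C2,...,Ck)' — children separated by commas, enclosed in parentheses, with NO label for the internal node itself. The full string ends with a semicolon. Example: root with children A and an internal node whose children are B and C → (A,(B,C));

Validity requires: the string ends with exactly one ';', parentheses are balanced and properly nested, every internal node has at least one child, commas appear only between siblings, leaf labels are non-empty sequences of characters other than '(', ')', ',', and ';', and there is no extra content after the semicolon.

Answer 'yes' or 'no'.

Answer: yes

Derivation:
Input: (E,K,(L,S,Q,J));
Paren balance: 2 '(' vs 2 ')' OK
Ends with single ';': True
Full parse: OK
Valid: True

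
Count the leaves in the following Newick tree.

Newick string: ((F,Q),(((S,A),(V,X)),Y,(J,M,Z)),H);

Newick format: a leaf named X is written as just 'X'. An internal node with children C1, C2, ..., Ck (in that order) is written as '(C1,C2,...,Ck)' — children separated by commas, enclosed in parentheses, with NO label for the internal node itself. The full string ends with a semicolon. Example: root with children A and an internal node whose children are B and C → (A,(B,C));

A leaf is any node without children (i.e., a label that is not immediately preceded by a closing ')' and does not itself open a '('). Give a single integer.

Newick: ((F,Q),(((S,A),(V,X)),Y,(J,M,Z)),H);
Scan left-to-right; a leaf is any maximal label run not followed by '(':
  pos 2: leaf 'F' → count = 1
  pos 4: leaf 'Q' → count = 2
  pos 10: leaf 'S' → count = 3
  pos 12: leaf 'A' → count = 4
  pos 16: leaf 'V' → count = 5
  pos 18: leaf 'X' → count = 6
  pos 22: leaf 'Y' → count = 7
  pos 25: leaf 'J' → count = 8
  pos 27: leaf 'M' → count = 9
  pos 29: leaf 'Z' → count = 10
  pos 33: leaf 'H' → count = 11
Total leaves: 11

Answer: 11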